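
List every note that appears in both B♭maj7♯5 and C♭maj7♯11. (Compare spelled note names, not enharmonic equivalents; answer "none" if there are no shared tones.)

B♭

B♭maj7♯5 = B♭, D, F♯, A.
C♭maj7♯11 = C♭, E♭, G♭, B♭, F.
Shared: B♭.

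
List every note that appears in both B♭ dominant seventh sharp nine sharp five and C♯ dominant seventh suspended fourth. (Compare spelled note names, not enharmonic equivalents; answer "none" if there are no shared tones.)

F#  C#

B♭ dominant seventh sharp nine sharp five = Bb, D, F#, Ab, C#.
C♯ dominant seventh suspended fourth = C#, F#, G#, B.
Shared: F#, C#.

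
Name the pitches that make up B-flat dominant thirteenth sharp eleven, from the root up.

B♭, D, F, A♭, C, E, G

B-flat dominant thirteenth sharp eleven: dominant thirteenth sharp eleven on B♭.
- root: B♭
- major 3rd: D
- perfect 5th: F
- minor 7th: A♭
- major 9th: C
- augmented 11th: E
- major 13th: G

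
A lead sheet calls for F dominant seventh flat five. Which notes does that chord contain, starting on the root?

F, A, C-flat, E-flat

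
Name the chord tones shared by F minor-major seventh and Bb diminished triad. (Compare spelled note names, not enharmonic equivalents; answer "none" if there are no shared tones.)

F minor-major seventh: F A-flat C E
Bb diminished triad: B-flat D-flat F-flat
Common to both → none.

none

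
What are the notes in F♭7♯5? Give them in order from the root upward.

Root Fb, quality augmented seventh:
root → Fb
3rd (major 3rd) → Ab
5th (augmented 5th) → C
7th (minor 7th) → Ebb

Fb  Ab  C  Ebb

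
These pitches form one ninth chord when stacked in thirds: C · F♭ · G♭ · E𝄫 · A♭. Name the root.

Stacking in thirds gives F♭ – A♭ – C – E𝄫 – G♭, so F♭ is the root — F♭ dominant ninth sharp five.

F♭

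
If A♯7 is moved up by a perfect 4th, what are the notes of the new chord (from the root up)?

A# up a perfect 4th → D#. New chord: D# dominant seventh.
Root: D#
Major 3rd (3rd): F##
Perfect 5th (5th): A#
Minor 7th (7th): C#

D#  F##  A#  C#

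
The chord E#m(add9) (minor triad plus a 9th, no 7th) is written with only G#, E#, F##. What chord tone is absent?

B#

The full E#m(add9) chord is E#, G#, B#, F##.
Comparing with the voicing, the perfect 5th (5th) — B# — is absent.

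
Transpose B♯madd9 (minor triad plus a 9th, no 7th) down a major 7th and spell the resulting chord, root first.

Transposed root: B# → C# (major 7th down). So we spell C# minor added-ninth:
Root: C#
Minor 3rd (3rd): E
Perfect 5th (5th): G#
Major 9th (9th): D#

C# – E – G# – D#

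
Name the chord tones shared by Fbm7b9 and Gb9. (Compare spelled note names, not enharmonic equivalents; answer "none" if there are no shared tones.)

Fb

Fbm7b9 = Fb, Abb, Cb, Ebb, Gbb.
Gb9 = Gb, Bb, Db, Fb, Ab.
Shared: Fb.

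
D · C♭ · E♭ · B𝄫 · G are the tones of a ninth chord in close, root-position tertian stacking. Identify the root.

C♭

Stacking in thirds gives C♭ – E♭ – G – B𝄫 – D, so C♭ is the root — C♭ dominant seventh sharp nine sharp five.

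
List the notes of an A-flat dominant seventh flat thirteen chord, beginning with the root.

A-flat dominant seventh flat thirteen: dominant seventh flat thirteen on A-flat.
root → A-flat
3rd (major 3rd) → C
5th (perfect 5th) → E-flat
7th (minor 7th) → G-flat
13th (minor 13th) → F-flat

A-flat, C, E-flat, G-flat, F-flat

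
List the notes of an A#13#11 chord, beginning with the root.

A#13#11: dominant thirteenth sharp eleven on A♯.
- root: A♯
- major 3rd: C𝄪
- perfect 5th: E♯
- minor 7th: G♯
- major 9th: B♯
- augmented 11th: D𝄪
- major 13th: F𝄪

A♯, C𝄪, E♯, G♯, B♯, D𝄪, F𝄪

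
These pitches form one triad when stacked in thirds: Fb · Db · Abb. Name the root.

Stacking in thirds gives Db – Fb – Abb, so Db is the root — Db diminished triad.

Db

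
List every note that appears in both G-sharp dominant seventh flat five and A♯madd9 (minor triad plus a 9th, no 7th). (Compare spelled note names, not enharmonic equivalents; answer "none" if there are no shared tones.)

G-sharp dominant seventh flat five = G#, B#, D, F#.
A♯madd9 = A#, C#, E#, B#.
Shared: B#.

B#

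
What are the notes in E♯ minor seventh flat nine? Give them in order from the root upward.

E♯ minor seventh flat nine: minor seventh flat nine on E-sharp.
E-sharp — root
G-sharp — minor 3rd
B-sharp — perfect 5th
D-sharp — minor 7th
F-sharp — minor 9th

E-sharp, G-sharp, B-sharp, D-sharp, F-sharp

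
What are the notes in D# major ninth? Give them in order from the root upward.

D#  F##  A#  C##  E#

D# major ninth is a major ninth built on D#.
- root: D#
- major 3rd: F##
- perfect 5th: A#
- major 7th: C##
- major 9th: E#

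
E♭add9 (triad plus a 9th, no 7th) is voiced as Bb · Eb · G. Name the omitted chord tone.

E♭add9 = Eb, G, Bb, F. The voicing lacks the 9th (major 9th), F.

F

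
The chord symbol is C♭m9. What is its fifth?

C♭m9 is built on Cb; its 5th is a perfect 5th above the root.
A fifth above C uses the letter G, and the perfect 5th above Cb is Gb.

Gb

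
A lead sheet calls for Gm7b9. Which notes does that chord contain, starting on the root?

Gm7b9: minor seventh flat nine on G.
- root: G
- minor 3rd: Bb
- perfect 5th: D
- minor 7th: F
- minor 9th: Ab

G – Bb – D – F – Ab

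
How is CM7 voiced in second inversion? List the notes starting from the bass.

G, B, C, E

In root position, CM7 is C–E–G–B.
Second inversion puts the fifth (G) in the bass.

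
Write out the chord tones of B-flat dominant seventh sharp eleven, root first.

Root Bb, quality dominant seventh sharp eleven:
Bb — root
D — major 3rd
F — perfect 5th
Ab — minor 7th
E — augmented 11th

Bb – D – F – Ab – E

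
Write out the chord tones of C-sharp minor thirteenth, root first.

C-sharp minor thirteenth is a minor thirteenth built on C#.
Root: C#
Minor 3rd (3rd): E
Perfect 5th (5th): G#
Minor 7th (7th): B
Major 9th (9th): D#
Perfect 11th (11th): F#
Major 13th (13th): A#

C#  E  G#  B  D#  F#  A#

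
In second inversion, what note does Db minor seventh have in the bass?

Ab

Db minor seventh = Db–Fb–Ab–Cb. Second inversion → fifth in the bass = Ab.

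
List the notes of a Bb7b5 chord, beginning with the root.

Root Bb, quality dominant seventh flat five:
Root: Bb
Major 3rd (3rd): D
Diminished 5th (5th): Fb
Minor 7th (7th): Ab

Bb, D, Fb, Ab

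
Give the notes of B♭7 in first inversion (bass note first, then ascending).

D – F – Ab – Bb

B♭7 = Bb–D–F–Ab; first inversion → third (D) lowest.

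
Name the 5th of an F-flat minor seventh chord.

C-flat

Root of F-flat minor seventh = F-flat. The 5th is a perfect 5th: F-flat up a perfect 5th → C-flat.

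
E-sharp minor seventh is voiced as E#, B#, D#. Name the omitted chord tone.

G#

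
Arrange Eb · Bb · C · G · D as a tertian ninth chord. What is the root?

C

Stacking in thirds gives C – Eb – G – Bb – D, so C is the root — C minor ninth.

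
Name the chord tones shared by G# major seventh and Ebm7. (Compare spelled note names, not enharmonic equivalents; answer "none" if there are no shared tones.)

G# major seventh = G#, B#, D#, F##.
Ebm7 = Eb, Gb, Bb, Db.
Shared: none.

none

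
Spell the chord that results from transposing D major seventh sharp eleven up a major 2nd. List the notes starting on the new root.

A major 2nd up from D is E, so the new chord is E major seventh sharp eleven.
E — root
G# — major 3rd
B — perfect 5th
D# — major 7th
A# — augmented 11th

E – G# – B – D# – A#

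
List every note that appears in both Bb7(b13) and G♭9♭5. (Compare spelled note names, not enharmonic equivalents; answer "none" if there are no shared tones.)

Bb Ab Gb

Bb7(b13): Bb D F Ab Gb
G♭9♭5: Gb Bb Dbb Fb Ab
Common to both → Bb, Ab, Gb.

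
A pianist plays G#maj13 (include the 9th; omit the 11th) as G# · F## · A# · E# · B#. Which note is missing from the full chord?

The full G#maj13 chord is G#, B#, D#, F##, A#, E#.
Comparing with the voicing, the perfect 5th (5th) — D# — is absent.

D#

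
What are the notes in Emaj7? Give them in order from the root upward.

Emaj7 is a major seventh built on E.
E — root
G# — major 3rd
B — perfect 5th
D# — major 7th

E G# B D#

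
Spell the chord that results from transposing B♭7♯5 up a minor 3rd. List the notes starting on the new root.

Db  F  A  Cb

Bb up a minor 3rd → Db. New chord: Db augmented seventh.
root → Db
3rd (major 3rd) → F
5th (augmented 5th) → A
7th (minor 7th) → Cb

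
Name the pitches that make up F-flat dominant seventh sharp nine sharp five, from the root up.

F-flat – A-flat – C – E-double-flat – G

F-flat dominant seventh sharp nine sharp five is a dominant seventh sharp nine sharp five built on F-flat.
Root: F-flat
Major 3rd (3rd): A-flat
Augmented 5th (5th): C
Minor 7th (7th): E-double-flat
Augmented 9th (9th): G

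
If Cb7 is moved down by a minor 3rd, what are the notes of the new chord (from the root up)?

Cb down a minor 3rd → Ab. New chord: Ab dominant seventh.
- root: Ab
- major 3rd: C
- perfect 5th: Eb
- minor 7th: Gb

Ab C Eb Gb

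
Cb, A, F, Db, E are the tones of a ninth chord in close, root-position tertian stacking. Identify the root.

Db

Stacking in thirds gives Db – F – A – Cb – E, so Db is the root — Db dominant seventh sharp nine sharp five.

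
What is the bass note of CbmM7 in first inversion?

CbmM7 = C♭–E𝄫–G♭–B♭. First inversion → third in the bass = E𝄫.

E𝄫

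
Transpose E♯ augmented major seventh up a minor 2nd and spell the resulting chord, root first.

E-sharp up a minor 2nd → F-sharp. New chord: F-sharp augmented major seventh.
- root: F-sharp
- major 3rd: A-sharp
- augmented 5th: C-double-sharp
- major 7th: E-sharp

F-sharp – A-sharp – C-double-sharp – E-sharp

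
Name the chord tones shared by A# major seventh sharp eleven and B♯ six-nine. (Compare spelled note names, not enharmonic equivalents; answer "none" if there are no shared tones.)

C##, G##, D##

A# major seventh sharp eleven: A# C## E# G## D##
B♯ six-nine: B# D## F## G## C##
Common to both → C##, G##, D##.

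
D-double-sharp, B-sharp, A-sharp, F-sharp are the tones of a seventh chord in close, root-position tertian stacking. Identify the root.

B-sharp

Stacking in thirds gives B-sharp – D-double-sharp – F-sharp – A-sharp, so B-sharp is the root — B-sharp dominant seventh flat five.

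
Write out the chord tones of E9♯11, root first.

E  G#  B  D  F#  A#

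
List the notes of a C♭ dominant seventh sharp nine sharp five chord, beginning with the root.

C-flat, E-flat, G, B-double-flat, D

C♭ dominant seventh sharp nine sharp five is a dominant seventh sharp nine sharp five built on C-flat.
- root: C-flat
- major 3rd: E-flat
- augmented 5th: G
- minor 7th: B-double-flat
- augmented 9th: D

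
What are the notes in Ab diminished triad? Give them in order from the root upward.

Ab, Cb, Ebb

Ab diminished triad is a diminished triad built on Ab.
Root: Ab
Minor 3rd (3rd): Cb
Diminished 5th (5th): Ebb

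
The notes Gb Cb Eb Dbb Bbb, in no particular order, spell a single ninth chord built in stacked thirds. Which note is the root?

Cb

Stacking in thirds gives Cb – Eb – Gb – Bbb – Dbb, so Cb is the root — Cb dominant seventh flat nine.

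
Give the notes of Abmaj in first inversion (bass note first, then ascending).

C, Eb, Ab

In root position, Abmaj is Ab–C–Eb.
First inversion puts the third (C) in the bass.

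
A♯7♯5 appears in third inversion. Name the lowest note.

G♯

A♯7♯5 = A♯–C𝄪–E𝄪–G♯. Third inversion → seventh in the bass = G♯.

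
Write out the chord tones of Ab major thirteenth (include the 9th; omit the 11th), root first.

Ab C Eb G Bb F

Ab major thirteenth: major thirteenth on Ab.
- root: Ab
- major 3rd: C
- perfect 5th: Eb
- major 7th: G
- major 9th: Bb
- major 13th: F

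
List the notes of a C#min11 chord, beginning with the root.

C♯, E, G♯, B, D♯, F♯

C#min11 is a minor eleventh built on C♯.
Root: C♯
Minor 3rd (3rd): E
Perfect 5th (5th): G♯
Minor 7th (7th): B
Major 9th (9th): D♯
Perfect 11th (11th): F♯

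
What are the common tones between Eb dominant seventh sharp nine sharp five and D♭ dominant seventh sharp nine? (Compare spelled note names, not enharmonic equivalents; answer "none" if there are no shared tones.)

D-flat

Eb dominant seventh sharp nine sharp five: E-flat G B D-flat F-sharp
D♭ dominant seventh sharp nine: D-flat F A-flat C-flat E
Common to both → D-flat.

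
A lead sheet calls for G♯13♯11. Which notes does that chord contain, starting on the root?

G#, B#, D#, F#, A#, C##, E#

Root G#, quality dominant thirteenth sharp eleven:
root → G#
3rd (major 3rd) → B#
5th (perfect 5th) → D#
7th (minor 7th) → F#
9th (major 9th) → A#
11th (augmented 11th) → C##
13th (major 13th) → E#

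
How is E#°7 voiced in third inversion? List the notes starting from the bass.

In root position, E#°7 is E♯–G♯–B–D.
Third inversion puts the seventh (D) in the bass.

D E♯ G♯ B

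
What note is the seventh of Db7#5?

Db7#5 is built on Db; its 7th is a minor 7th above the root.
A seventh above D uses the letter C, and the minor 7th above Db is Cb.

Cb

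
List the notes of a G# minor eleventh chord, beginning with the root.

Root G♯, quality minor eleventh:
G♯ — root
B — minor 3rd
D♯ — perfect 5th
F♯ — minor 7th
A♯ — major 9th
C♯ — perfect 11th

G♯, B, D♯, F♯, A♯, C♯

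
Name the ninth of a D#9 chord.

E#

Root of D#9 = D#. The 9th is a major 9th: D# up a major 9th → E#.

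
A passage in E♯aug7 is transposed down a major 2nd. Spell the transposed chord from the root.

A major 2nd down from E# is D#, so the new chord is D# augmented seventh.
Root: D#
Major 3rd (3rd): F##
Augmented 5th (5th): A##
Minor 7th (7th): C#

D#  F##  A##  C#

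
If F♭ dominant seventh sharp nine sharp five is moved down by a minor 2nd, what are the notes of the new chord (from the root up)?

Eb  G  B  Db  F#

Transposed root: Fb → Eb (minor 2nd down). So we spell Eb dominant seventh sharp nine sharp five:
Eb — root
G — major 3rd
B — augmented 5th
Db — minor 7th
F# — augmented 9th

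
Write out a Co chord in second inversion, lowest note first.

Co = C–Eb–Gb; second inversion → fifth (Gb) lowest.

Gb, C, Eb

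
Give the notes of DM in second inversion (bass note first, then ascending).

DM = D–F♯–A; second inversion → fifth (A) lowest.

A, D, F♯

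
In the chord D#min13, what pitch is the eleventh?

G#

Root of D#min13 = D#. The 11th is a perfect 11th: D# up a perfect 11th → G#.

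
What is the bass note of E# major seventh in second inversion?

E# major seventh in root position is E-sharp–G-double-sharp–B-sharp–D-double-sharp.
Second inversion places the fifth in the bass, which is B-sharp.

B-sharp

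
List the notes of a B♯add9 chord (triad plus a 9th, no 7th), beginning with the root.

B#, D##, F##, C##

B♯add9 is an added-ninth built on B#.
root → B#
3rd (major 3rd) → D##
5th (perfect 5th) → F##
9th (major 9th) → C##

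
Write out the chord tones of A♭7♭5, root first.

Ab, C, Ebb, Gb

Root Ab, quality dominant seventh flat five:
Root: Ab
Major 3rd (3rd): C
Diminished 5th (5th): Ebb
Minor 7th (7th): Gb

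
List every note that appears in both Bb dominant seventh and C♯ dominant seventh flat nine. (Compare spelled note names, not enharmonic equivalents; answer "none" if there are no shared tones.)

D

Bb dominant seventh = B-flat, D, F, A-flat.
C♯ dominant seventh flat nine = C-sharp, E-sharp, G-sharp, B, D.
Shared: D.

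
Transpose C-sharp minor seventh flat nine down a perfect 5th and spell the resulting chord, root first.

F# – A – C# – E – G

C# down a perfect 5th → F#. New chord: F# minor seventh flat nine.
F# — root
A — minor 3rd
C# — perfect 5th
E — minor 7th
G — minor 9th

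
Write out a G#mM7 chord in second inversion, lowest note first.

D♯, F𝄪, G♯, B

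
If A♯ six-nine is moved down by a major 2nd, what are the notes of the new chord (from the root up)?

A-sharp down a major 2nd → G-sharp. New chord: G-sharp six-nine.
root → G-sharp
3rd (major 3rd) → B-sharp
5th (perfect 5th) → D-sharp
6th (major 6th) → E-sharp
9th (major 9th) → A-sharp

G-sharp  B-sharp  D-sharp  E-sharp  A-sharp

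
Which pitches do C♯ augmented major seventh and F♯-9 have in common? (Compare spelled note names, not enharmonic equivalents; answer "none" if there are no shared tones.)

C#

C♯ augmented major seventh = C#, E#, G##, B#.
F♯-9 = F#, A, C#, E, G#.
Shared: C#.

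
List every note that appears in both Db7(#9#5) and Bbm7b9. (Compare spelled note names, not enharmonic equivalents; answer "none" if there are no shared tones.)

Db7(#9#5): Db F A Cb E
Bbm7b9: Bb Db F Ab Cb
Common to both → Db, F, Cb.

Db, F, Cb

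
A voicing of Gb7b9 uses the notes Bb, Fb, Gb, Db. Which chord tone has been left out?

Abb

The full Gb7b9 chord is Gb, Bb, Db, Fb, Abb.
Comparing with the voicing, the minor 9th (9th) — Abb — is absent.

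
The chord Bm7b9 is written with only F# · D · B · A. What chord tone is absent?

The full Bm7b9 chord is B, D, F#, A, C.
Comparing with the voicing, the minor 9th (9th) — C — is absent.

C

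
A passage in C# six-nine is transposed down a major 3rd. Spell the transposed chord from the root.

A major 3rd down from C-sharp is A, so the new chord is A six-nine.
- root: A
- major 3rd: C-sharp
- perfect 5th: E
- major 6th: F-sharp
- major 9th: B

A  C-sharp  E  F-sharp  B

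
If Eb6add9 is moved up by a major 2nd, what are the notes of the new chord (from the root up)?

F, A, C, D, G

Eb up a major 2nd → F. New chord: F six-nine.
F — root
A — major 3rd
C — perfect 5th
D — major 6th
G — major 9th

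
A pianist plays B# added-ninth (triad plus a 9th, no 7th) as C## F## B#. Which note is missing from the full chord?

The full B# added-ninth chord is B#, D##, F##, C##.
Comparing with the voicing, the major 3rd (3rd) — D## — is absent.

D##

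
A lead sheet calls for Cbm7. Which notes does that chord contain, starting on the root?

Cbm7 is a minor seventh built on Cb.
- root: Cb
- minor 3rd: Ebb
- perfect 5th: Gb
- minor 7th: Bbb

Cb – Ebb – Gb – Bbb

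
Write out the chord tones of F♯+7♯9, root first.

F♯, A♯, C𝄪, E, G𝄪

F♯+7♯9: dominant seventh sharp nine sharp five on F♯.
- root: F♯
- major 3rd: A♯
- augmented 5th: C𝄪
- minor 7th: E
- augmented 9th: G𝄪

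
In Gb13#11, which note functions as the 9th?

Root of Gb13#11 = Gb. The 9th is a major 9th: Gb up a major 9th → Ab.

Ab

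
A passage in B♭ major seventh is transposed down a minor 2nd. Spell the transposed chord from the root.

A – C# – E – G#

Bb down a minor 2nd → A. New chord: A major seventh.
root → A
3rd (major 3rd) → C#
5th (perfect 5th) → E
7th (major 7th) → G#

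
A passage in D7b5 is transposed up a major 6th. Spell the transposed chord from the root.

B, D#, F, A

A major 6th up from D is B, so the new chord is B dominant seventh flat five.
root → B
3rd (major 3rd) → D#
5th (diminished 5th) → F
7th (minor 7th) → A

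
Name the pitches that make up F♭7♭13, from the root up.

F♭, A♭, C♭, E𝄫, D𝄫

F♭7♭13 is a dominant seventh flat thirteen built on F♭.
F♭ — root
A♭ — major 3rd
C♭ — perfect 5th
E𝄫 — minor 7th
D𝄫 — minor 13th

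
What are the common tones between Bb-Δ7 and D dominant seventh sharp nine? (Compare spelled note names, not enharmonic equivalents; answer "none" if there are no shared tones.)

Bb-Δ7 = Bb, Db, F, A.
D dominant seventh sharp nine = D, F#, A, C, E#.
Shared: A.

A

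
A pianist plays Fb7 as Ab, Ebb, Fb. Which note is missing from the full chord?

The full Fb7 chord is Fb, Ab, Cb, Ebb.
Comparing with the voicing, the perfect 5th (5th) — Cb — is absent.

Cb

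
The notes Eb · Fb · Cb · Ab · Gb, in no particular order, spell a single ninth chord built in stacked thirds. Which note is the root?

Fb

Stacking in thirds gives Fb – Ab – Cb – Eb – Gb, so Fb is the root — Fb major ninth.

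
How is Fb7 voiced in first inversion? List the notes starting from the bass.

Ab  Cb  Ebb  Fb

Fb7 = Fb–Ab–Cb–Ebb; first inversion → third (Ab) lowest.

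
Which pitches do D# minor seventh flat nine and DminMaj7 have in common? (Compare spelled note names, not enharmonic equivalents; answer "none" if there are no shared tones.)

C♯

D# minor seventh flat nine = D♯, F♯, A♯, C♯, E.
DminMaj7 = D, F, A, C♯.
Shared: C♯.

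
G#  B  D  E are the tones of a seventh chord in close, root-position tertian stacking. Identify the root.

Arranged so that each adjacent pair is a third by letter name: E – G# – B – D.
The bottom of that stack, E, is the root (this is E dominant seventh).

E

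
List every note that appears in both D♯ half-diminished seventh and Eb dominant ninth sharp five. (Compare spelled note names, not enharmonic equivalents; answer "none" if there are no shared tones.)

none

D♯ half-diminished seventh: D-sharp F-sharp A C-sharp
Eb dominant ninth sharp five: E-flat G B D-flat F
Common to both → none.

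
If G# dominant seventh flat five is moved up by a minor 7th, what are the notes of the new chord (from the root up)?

F♯ A♯ C E

Transposed root: G♯ → F♯ (minor 7th up). So we spell F♯ dominant seventh flat five:
root → F♯
3rd (major 3rd) → A♯
5th (diminished 5th) → C
7th (minor 7th) → E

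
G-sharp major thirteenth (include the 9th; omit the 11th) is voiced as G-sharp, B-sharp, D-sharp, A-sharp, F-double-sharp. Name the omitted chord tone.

E-sharp

G-sharp major thirteenth = G-sharp, B-sharp, D-sharp, F-double-sharp, A-sharp, E-sharp. The voicing lacks the 13th (major 13th), E-sharp.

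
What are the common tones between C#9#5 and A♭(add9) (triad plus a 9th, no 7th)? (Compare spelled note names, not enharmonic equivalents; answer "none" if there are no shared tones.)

C#9#5 = C#, E#, G##, B, D#.
A♭(add9) = Ab, C, Eb, Bb.
Shared: none.

none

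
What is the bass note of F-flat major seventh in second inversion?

F-flat major seventh in root position is F♭–A♭–C♭–E♭.
Second inversion places the fifth in the bass, which is C♭.

C♭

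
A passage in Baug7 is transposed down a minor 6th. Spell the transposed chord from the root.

A minor 6th down from B is D#, so the new chord is D# augmented seventh.
Root: D#
Major 3rd (3rd): F##
Augmented 5th (5th): A##
Minor 7th (7th): C#

D#, F##, A##, C#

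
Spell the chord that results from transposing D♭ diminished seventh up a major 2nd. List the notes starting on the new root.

Transposed root: D-flat → E-flat (major 2nd up). So we spell E-flat diminished seventh:
root → E-flat
3rd (minor 3rd) → G-flat
5th (diminished 5th) → B-double-flat
7th (diminished 7th) → D-double-flat

E-flat, G-flat, B-double-flat, D-double-flat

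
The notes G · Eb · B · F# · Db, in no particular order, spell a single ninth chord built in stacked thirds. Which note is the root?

Eb

Stacking in thirds gives Eb – G – B – Db – F#, so Eb is the root — Eb dominant seventh sharp nine sharp five.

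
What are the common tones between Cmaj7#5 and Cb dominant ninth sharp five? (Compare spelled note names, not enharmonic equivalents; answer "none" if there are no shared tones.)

none

Cmaj7#5: C E G# B
Cb dominant ninth sharp five: Cb Eb G Bbb Db
Common to both → none.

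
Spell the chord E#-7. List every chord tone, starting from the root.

E# – G# – B# – D#

E#-7: minor seventh on E#.
root → E#
3rd (minor 3rd) → G#
5th (perfect 5th) → B#
7th (minor 7th) → D#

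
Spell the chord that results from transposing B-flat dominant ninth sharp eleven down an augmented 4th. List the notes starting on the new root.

Transposed root: B-flat → F-flat (augmented 4th down). So we spell F-flat dominant ninth sharp eleven:
root → F-flat
3rd (major 3rd) → A-flat
5th (perfect 5th) → C-flat
7th (minor 7th) → E-double-flat
9th (major 9th) → G-flat
11th (augmented 11th) → B-flat

F-flat, A-flat, C-flat, E-double-flat, G-flat, B-flat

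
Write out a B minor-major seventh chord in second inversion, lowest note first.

In root position, B minor-major seventh is B–D–F#–A#.
Second inversion puts the fifth (F#) in the bass.

F#  A#  B  D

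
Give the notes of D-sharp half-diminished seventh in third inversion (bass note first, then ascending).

C# D# F# A

D-sharp half-diminished seventh = D#–F#–A–C#; third inversion → seventh (C#) lowest.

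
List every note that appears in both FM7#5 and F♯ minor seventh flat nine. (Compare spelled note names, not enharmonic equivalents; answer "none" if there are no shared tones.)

FM7#5: F A C# E
F♯ minor seventh flat nine: F# A C# E G
Common to both → A, C#, E.

A – C# – E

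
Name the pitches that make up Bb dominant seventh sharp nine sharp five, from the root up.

Bb dominant seventh sharp nine sharp five: dominant seventh sharp nine sharp five on Bb.
Bb — root
D — major 3rd
F# — augmented 5th
Ab — minor 7th
C# — augmented 9th

Bb, D, F#, Ab, C#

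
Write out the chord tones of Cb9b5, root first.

C♭ – E♭ – G𝄫 – B𝄫 – D♭

Cb9b5: dominant ninth flat five on C♭.
- root: C♭
- major 3rd: E♭
- diminished 5th: G𝄫
- minor 7th: B𝄫
- major 9th: D♭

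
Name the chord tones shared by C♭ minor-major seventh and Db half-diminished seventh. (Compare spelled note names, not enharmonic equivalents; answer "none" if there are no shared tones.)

C-flat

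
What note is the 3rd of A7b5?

Root of A7b5 = A. The 3rd is a major 3rd: A up a major 3rd → C♯.

C♯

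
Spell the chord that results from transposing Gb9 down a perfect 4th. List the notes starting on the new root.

Db  F  Ab  Cb  Eb

Gb down a perfect 4th → Db. New chord: Db dominant ninth.
root → Db
3rd (major 3rd) → F
5th (perfect 5th) → Ab
7th (minor 7th) → Cb
9th (major 9th) → Eb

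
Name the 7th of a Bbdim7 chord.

Bbdim7 is built on Bb; its 7th is a diminished 7th above the root.
A seventh above B uses the letter A, and the diminished 7th above Bb is Abb.

Abb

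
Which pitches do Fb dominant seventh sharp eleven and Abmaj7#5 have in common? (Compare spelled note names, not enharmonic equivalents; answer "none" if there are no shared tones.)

Fb dominant seventh sharp eleven: Fb Ab Cb Ebb Bb
Abmaj7#5: Ab C E G
Common to both → Ab.

Ab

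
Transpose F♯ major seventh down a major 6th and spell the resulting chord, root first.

F♯ down a major 6th → A. New chord: A major seventh.
A — root
C♯ — major 3rd
E — perfect 5th
G♯ — major 7th

A, C♯, E, G♯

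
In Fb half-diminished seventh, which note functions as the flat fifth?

Cbb

Fb half-diminished seventh is built on Fb; its 5th is a diminished 5th above the root.
A fifth above F uses the letter C, and the diminished 5th above Fb is Cbb.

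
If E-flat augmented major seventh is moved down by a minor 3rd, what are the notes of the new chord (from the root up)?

C E G♯ B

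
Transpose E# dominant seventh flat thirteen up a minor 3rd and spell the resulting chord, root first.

G-sharp, B-sharp, D-sharp, F-sharp, E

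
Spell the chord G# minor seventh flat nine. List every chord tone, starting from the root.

G# B D# F# A

Root G#, quality minor seventh flat nine:
G# — root
B — minor 3rd
D# — perfect 5th
F# — minor 7th
A — minor 9th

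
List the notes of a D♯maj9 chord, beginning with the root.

D#, F##, A#, C##, E#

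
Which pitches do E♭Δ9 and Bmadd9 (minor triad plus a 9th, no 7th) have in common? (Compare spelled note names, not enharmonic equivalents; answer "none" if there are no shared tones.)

D

E♭Δ9 = Eb, G, Bb, D, F.
Bmadd9 = B, D, F#, C#.
Shared: D.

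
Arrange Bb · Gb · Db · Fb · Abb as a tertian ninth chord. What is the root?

Gb

Arranged so that each adjacent pair is a third by letter name: Gb – Bb – Db – Fb – Abb.
The bottom of that stack, Gb, is the root (this is Gb dominant seventh flat nine).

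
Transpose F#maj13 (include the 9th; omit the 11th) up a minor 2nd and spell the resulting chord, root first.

A minor 2nd up from F# is G, so the new chord is G major thirteenth.
root → G
3rd (major 3rd) → B
5th (perfect 5th) → D
7th (major 7th) → F#
9th (major 9th) → A
13th (major 13th) → E

G B D F# A E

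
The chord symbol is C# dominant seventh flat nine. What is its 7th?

Root of C# dominant seventh flat nine = C-sharp. The 7th is a minor 7th: C-sharp up a minor 7th → B.

B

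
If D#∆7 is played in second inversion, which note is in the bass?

A♯

D#∆7 = D♯–F𝄪–A♯–C𝄪. Second inversion → fifth in the bass = A♯.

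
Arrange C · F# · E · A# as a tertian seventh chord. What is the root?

F#

Arranged so that each adjacent pair is a third by letter name: F# – A# – C – E.
The bottom of that stack, F#, is the root (this is F# dominant seventh flat five).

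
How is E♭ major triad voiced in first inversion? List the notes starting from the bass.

In root position, E♭ major triad is Eb–G–Bb.
First inversion puts the third (G) in the bass.

G – Bb – Eb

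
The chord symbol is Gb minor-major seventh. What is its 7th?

F

Root of Gb minor-major seventh = G♭. The 7th is a major 7th: G♭ up a major 7th → F.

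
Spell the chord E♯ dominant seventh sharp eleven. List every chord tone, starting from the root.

E-sharp  G-double-sharp  B-sharp  D-sharp  A-double-sharp

E♯ dominant seventh sharp eleven: dominant seventh sharp eleven on E-sharp.
- root: E-sharp
- major 3rd: G-double-sharp
- perfect 5th: B-sharp
- minor 7th: D-sharp
- augmented 11th: A-double-sharp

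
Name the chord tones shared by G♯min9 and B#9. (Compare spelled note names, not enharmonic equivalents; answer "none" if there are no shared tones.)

A#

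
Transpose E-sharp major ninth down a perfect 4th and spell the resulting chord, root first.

B# – D## – F## – A## – C##

Transposed root: E# → B# (perfect 4th down). So we spell B# major ninth:
- root: B#
- major 3rd: D##
- perfect 5th: F##
- major 7th: A##
- major 9th: C##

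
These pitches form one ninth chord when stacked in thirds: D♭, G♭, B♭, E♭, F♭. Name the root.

E♭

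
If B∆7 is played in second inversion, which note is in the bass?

B∆7 in root position is B–D♯–F♯–A♯.
Second inversion places the fifth in the bass, which is F♯.

F♯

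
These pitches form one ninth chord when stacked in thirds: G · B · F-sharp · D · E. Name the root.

Stacking in thirds gives E – G – B – D – F-sharp, so E is the root — E minor ninth.

E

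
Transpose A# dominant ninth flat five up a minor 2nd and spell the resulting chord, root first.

A-sharp up a minor 2nd → B. New chord: B dominant ninth flat five.
- root: B
- major 3rd: D-sharp
- diminished 5th: F
- minor 7th: A
- major 9th: C-sharp

B D-sharp F A C-sharp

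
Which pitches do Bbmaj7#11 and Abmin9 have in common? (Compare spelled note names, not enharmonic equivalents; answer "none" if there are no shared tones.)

Bbmaj7#11: B♭ D F A E
Abmin9: A♭ C♭ E♭ G♭ B♭
Common to both → B♭.

B♭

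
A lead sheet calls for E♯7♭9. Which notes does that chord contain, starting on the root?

E# – G## – B# – D# – F#

E♯7♭9 is a dominant seventh flat nine built on E#.
- root: E#
- major 3rd: G##
- perfect 5th: B#
- minor 7th: D#
- minor 9th: F#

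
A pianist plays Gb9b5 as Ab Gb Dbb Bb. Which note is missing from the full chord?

Fb

Gb9b5 = Gb, Bb, Dbb, Fb, Ab. The voicing lacks the 7th (minor 7th), Fb.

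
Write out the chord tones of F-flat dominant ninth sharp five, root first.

F-flat dominant ninth sharp five: dominant ninth sharp five on Fb.
root → Fb
3rd (major 3rd) → Ab
5th (augmented 5th) → C
7th (minor 7th) → Ebb
9th (major 9th) → Gb

Fb, Ab, C, Ebb, Gb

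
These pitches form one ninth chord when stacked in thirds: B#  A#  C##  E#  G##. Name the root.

A#

Arranged so that each adjacent pair is a third by letter name: A# – C## – E# – G## – B#.
The bottom of that stack, A#, is the root (this is A# major ninth).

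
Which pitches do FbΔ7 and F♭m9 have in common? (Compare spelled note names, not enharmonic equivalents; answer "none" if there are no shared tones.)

FbΔ7: Fb Ab Cb Eb
F♭m9: Fb Abb Cb Ebb Gb
Common to both → Fb, Cb.

Fb, Cb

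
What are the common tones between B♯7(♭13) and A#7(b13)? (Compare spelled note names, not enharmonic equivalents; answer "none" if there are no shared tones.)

B♯7(♭13) = B#, D##, F##, A#, G#.
A#7(b13) = A#, C##, E#, G#, F#.
Shared: A#, G#.

A# – G#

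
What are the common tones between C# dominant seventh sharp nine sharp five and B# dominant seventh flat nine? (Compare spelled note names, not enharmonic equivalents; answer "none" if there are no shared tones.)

C#  D##

C# dominant seventh sharp nine sharp five: C# E# G## B D##
B# dominant seventh flat nine: B# D## F## A# C#
Common to both → C#, D##.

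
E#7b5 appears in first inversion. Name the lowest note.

G𝄪

E#7b5 in root position is E♯–G𝄪–B–D♯.
First inversion places the third in the bass, which is G𝄪.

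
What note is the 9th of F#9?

Root of F#9 = F#. The 9th is a major 9th: F# up a major 9th → G#.

G#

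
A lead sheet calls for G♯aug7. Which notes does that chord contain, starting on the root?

Root G#, quality augmented seventh:
Root: G#
Major 3rd (3rd): B#
Augmented 5th (5th): D##
Minor 7th (7th): F#

G#  B#  D##  F#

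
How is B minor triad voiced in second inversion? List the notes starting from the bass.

F# B D

B minor triad = B–D–F#; second inversion → fifth (F#) lowest.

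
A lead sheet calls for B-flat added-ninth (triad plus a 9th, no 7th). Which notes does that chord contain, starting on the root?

B-flat  D  F  C

B-flat added-ninth is an added-ninth built on B-flat.
- root: B-flat
- major 3rd: D
- perfect 5th: F
- major 9th: C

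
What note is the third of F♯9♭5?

A#

Root of F♯9♭5 = F#. The 3rd is a major 3rd: F# up a major 3rd → A#.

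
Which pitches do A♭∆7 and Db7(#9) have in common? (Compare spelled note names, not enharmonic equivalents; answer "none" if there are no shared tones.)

A♭

A♭∆7 = A♭, C, E♭, G.
Db7(#9) = D♭, F, A♭, C♭, E.
Shared: A♭.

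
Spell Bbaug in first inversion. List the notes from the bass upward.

D  F#  Bb

In root position, Bbaug is Bb–D–F#.
First inversion puts the third (D) in the bass.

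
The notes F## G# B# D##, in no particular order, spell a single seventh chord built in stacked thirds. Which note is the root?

Arranged so that each adjacent pair is a third by letter name: G# – B# – D## – F##.
The bottom of that stack, G#, is the root (this is G# augmented major seventh).

G#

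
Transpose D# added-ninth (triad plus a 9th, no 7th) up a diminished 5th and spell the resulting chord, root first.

D-sharp up a diminished 5th → A. New chord: A added-ninth.
- root: A
- major 3rd: C-sharp
- perfect 5th: E
- major 9th: B

A C-sharp E B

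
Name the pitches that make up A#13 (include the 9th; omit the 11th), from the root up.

A#, C##, E#, G#, B#, F##

A#13 is a dominant thirteenth built on A#.
Root: A#
Major 3rd (3rd): C##
Perfect 5th (5th): E#
Minor 7th (7th): G#
Major 9th (9th): B#
Major 13th (13th): F##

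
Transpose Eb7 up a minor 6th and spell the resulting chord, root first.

Cb, Eb, Gb, Bbb

Transposed root: Eb → Cb (minor 6th up). So we spell Cb dominant seventh:
- root: Cb
- major 3rd: Eb
- perfect 5th: Gb
- minor 7th: Bbb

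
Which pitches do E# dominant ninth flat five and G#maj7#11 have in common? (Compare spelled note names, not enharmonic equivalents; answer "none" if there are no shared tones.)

D#  F##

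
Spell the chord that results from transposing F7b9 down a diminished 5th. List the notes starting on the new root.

B, D#, F#, A, C

A diminished 5th down from F is B, so the new chord is B dominant seventh flat nine.
Root: B
Major 3rd (3rd): D#
Perfect 5th (5th): F#
Minor 7th (7th): A
Minor 9th (9th): C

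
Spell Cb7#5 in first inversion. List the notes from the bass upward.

Eb – G – Bbb – Cb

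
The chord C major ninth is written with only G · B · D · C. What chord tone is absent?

E

C major ninth = C, E, G, B, D. The voicing lacks the 3rd (major 3rd), E.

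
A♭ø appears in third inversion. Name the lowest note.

A♭ø = A♭–C♭–E𝄫–G♭. Third inversion → seventh in the bass = G♭.

G♭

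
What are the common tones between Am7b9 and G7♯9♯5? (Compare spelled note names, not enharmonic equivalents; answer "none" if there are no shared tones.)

G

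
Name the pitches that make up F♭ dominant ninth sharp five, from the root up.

Root F-flat, quality dominant ninth sharp five:
F-flat — root
A-flat — major 3rd
C — augmented 5th
E-double-flat — minor 7th
G-flat — major 9th

F-flat, A-flat, C, E-double-flat, G-flat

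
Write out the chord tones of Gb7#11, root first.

Gb7#11 is a dominant seventh sharp eleven built on G♭.
root → G♭
3rd (major 3rd) → B♭
5th (perfect 5th) → D♭
7th (minor 7th) → F♭
11th (augmented 11th) → C

G♭, B♭, D♭, F♭, C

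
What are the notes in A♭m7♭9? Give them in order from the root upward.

A♭m7♭9: minor seventh flat nine on Ab.
Root: Ab
Minor 3rd (3rd): Cb
Perfect 5th (5th): Eb
Minor 7th (7th): Gb
Minor 9th (9th): Bbb

Ab, Cb, Eb, Gb, Bbb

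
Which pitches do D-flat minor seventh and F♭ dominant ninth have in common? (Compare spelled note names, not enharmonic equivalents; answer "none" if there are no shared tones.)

D-flat minor seventh = D♭, F♭, A♭, C♭.
F♭ dominant ninth = F♭, A♭, C♭, E𝄫, G♭.
Shared: F♭, A♭, C♭.

F♭, A♭, C♭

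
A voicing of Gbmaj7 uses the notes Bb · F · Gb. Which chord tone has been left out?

Db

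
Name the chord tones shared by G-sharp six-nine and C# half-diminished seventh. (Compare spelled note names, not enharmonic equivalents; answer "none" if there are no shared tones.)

none

G-sharp six-nine: G-sharp B-sharp D-sharp E-sharp A-sharp
C# half-diminished seventh: C-sharp E G B
Common to both → none.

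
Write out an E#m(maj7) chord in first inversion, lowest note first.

G#  B#  D##  E#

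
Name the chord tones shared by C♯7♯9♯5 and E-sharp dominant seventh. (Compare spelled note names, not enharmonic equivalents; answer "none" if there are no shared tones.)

E# – G##

C♯7♯9♯5 = C#, E#, G##, B, D##.
E-sharp dominant seventh = E#, G##, B#, D#.
Shared: E#, G##.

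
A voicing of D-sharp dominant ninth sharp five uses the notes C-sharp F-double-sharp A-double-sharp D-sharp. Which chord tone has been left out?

The full D-sharp dominant ninth sharp five chord is D-sharp, F-double-sharp, A-double-sharp, C-sharp, E-sharp.
Comparing with the voicing, the major 9th (9th) — E-sharp — is absent.

E-sharp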